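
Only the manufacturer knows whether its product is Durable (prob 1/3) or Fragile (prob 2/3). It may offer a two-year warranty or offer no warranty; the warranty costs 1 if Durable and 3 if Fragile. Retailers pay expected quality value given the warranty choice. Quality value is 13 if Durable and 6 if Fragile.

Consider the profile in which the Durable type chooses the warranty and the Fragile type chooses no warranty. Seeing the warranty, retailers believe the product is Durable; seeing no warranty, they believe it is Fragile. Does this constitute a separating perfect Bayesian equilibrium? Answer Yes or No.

No

Under these beliefs, the warranty earns price 13 and no warranty earns price 6.
Durable: the warranty nets 13 − 1 = 12; no warranty nets 6. Durable prefers the warranty.
Fragile: the warranty nets 13 − 3 = 10; no warranty nets 6. Fragile would deviate to the warranty.
Fragile has a profitable deviation, so the profile is not an equilibrium.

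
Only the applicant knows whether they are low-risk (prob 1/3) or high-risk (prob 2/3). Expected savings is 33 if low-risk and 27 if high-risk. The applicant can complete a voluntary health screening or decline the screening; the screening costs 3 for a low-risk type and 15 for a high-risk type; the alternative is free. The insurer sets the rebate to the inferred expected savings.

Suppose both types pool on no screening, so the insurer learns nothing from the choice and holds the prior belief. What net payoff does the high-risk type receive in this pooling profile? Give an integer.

29

Pooled rebate = 1/3·33 + 2/3·27 = 29.
high-risk pays no cost for no screening, so net payoff = 29.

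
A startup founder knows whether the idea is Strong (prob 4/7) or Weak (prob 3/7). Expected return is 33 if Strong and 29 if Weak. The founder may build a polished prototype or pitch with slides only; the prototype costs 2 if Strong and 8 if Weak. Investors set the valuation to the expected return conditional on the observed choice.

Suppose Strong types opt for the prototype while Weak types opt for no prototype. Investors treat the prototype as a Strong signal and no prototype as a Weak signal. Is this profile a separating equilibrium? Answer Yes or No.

Under these beliefs, the prototype earns valuation 33 and no prototype earns valuation 29.
Strong: the prototype nets 33 − 2 = 31; no prototype nets 29. Strong prefers the prototype.
Weak: the prototype nets 33 − 8 = 25; no prototype nets 29. Weak prefers no prototype.
Neither type deviates, so the separating profile is an equilibrium.

Yes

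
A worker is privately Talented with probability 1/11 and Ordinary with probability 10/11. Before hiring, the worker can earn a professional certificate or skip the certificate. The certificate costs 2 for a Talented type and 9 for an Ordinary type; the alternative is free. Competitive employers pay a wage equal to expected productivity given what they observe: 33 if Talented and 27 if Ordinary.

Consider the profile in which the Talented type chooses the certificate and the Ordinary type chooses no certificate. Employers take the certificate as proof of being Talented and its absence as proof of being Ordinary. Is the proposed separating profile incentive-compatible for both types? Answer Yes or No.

Under these beliefs, the certificate earns wage 33 and no certificate earns wage 27.
Talented: the certificate nets 33 − 2 = 31; no certificate nets 27. Talented prefers the certificate.
Ordinary: the certificate nets 33 − 9 = 24; no certificate nets 27. Ordinary prefers no certificate.
Neither type deviates, so the separating profile is an equilibrium.

Yes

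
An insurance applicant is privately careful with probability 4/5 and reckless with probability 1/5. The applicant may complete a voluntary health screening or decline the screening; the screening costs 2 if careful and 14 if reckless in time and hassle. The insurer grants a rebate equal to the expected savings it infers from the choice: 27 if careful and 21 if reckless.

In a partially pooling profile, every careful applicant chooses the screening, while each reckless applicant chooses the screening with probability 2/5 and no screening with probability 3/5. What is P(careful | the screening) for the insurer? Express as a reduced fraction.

10/11

P(the screening) = (4/5)·1 + (1/5)·(2/5) = 22/25.
By Bayes' rule, P(careful | the screening) = (4/5) / (22/25) = 10/11.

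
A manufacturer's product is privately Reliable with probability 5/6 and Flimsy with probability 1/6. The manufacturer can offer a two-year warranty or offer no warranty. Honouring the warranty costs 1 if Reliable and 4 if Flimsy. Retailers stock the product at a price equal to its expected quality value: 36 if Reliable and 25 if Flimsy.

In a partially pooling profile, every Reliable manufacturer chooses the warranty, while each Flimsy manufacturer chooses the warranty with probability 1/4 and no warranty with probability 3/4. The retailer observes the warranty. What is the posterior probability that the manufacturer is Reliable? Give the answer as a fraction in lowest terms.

P(the warranty) = (5/6)·1 + (1/6)·(1/4) = 7/8.
By Bayes' rule, P(Reliable | the warranty) = (5/6) / (7/8) = 20/21.

20/21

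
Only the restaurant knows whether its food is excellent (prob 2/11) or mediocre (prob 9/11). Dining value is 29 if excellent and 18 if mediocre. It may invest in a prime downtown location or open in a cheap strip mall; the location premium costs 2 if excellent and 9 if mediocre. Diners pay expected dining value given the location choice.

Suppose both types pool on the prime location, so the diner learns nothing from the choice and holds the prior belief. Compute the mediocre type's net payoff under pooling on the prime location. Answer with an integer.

Pooled price premium = 2/11·29 + 9/11·18 = 20.
mediocre pays cost 9 for the prime location, so net payoff = 20 − 9 = 11.

11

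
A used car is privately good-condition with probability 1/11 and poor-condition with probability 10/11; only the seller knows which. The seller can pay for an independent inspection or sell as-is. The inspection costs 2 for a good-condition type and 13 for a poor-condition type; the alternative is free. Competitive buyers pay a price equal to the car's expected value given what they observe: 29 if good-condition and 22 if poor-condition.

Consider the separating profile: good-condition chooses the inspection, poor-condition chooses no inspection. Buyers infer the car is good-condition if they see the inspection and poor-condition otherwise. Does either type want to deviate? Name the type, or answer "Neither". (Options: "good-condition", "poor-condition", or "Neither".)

The inspection pays 29; no inspection pays 22.
good-condition: assigned the inspection, nets 29 − 2 = 27; deviating to no inspection nets 22.
poor-condition: assigned no inspection, nets 22; deviating to the inspection nets 29 − 13 = 16.
Both types strictly prefer their assigned action; no profitable deviation.

Neither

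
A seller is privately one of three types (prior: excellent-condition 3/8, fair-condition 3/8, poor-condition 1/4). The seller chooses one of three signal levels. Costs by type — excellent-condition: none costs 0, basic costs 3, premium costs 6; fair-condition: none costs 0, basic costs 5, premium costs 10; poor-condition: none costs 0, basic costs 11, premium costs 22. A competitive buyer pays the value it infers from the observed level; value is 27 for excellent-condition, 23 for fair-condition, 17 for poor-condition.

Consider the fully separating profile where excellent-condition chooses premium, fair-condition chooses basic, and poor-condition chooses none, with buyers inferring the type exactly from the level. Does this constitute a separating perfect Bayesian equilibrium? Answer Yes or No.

Yes

Separating prices: premium → 27, basic → 23, none → 17.
excellent-condition (assigned premium): none: 17 − 0 = 17; basic: 23 − 3 = 20; premium: 27 − 6 = 21. excellent-condition stays.
fair-condition (assigned basic): none: 17 − 0 = 17; basic: 23 − 5 = 18; premium: 27 − 10 = 17. fair-condition stays.
poor-condition (assigned none): none: 17 − 0 = 17; basic: 23 − 11 = 12; premium: 27 − 22 = 5. poor-condition stays.
Every type prefers its assigned level; separation holds.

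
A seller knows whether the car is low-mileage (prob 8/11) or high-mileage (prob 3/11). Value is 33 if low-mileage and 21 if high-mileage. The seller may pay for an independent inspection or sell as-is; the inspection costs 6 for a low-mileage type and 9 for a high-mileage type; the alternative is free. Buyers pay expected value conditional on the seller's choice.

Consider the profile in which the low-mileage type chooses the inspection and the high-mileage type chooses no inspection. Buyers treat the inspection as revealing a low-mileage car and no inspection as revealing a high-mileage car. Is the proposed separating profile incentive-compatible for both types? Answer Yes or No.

No

Under these beliefs, the inspection earns price 33 and no inspection earns price 21.
low-mileage: the inspection nets 33 − 6 = 27; no inspection nets 21. low-mileage prefers the inspection.
high-mileage: the inspection nets 33 − 9 = 24; no inspection nets 21. high-mileage would deviate to the inspection.
high-mileage has a profitable deviation, so the profile is not an equilibrium.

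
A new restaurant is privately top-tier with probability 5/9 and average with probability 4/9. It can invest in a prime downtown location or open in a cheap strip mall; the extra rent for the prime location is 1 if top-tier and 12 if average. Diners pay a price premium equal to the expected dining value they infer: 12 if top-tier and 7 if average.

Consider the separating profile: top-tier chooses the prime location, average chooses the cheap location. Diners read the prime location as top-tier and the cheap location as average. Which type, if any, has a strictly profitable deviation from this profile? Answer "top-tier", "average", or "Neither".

The prime location pays 12; the cheap location pays 7.
top-tier: assigned the prime location, nets 12 − 1 = 11; deviating to the cheap location nets 7.
average: assigned the cheap location, nets 7; deviating to the prime location nets 12 − 12 = 0.
Both types strictly prefer their assigned action; no profitable deviation.

Neither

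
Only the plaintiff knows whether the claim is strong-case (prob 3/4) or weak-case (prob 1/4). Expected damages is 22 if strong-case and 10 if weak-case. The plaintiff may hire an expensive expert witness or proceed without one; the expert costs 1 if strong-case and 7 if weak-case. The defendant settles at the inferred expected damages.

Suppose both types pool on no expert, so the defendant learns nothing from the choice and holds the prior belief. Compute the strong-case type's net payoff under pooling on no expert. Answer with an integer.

19

Pooled settlement = 3/4·22 + 1/4·10 = 19.
strong-case pays no cost for no expert, so net payoff = 19.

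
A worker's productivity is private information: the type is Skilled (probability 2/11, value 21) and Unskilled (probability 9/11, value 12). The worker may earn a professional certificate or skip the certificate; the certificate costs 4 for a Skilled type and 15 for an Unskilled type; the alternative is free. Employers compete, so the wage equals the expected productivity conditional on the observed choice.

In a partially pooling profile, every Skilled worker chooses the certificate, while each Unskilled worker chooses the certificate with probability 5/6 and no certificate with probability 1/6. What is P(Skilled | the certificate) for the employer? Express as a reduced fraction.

P(the certificate) = (2/11)·1 + (9/11)·(5/6) = 19/22.
By Bayes' rule, P(Skilled | the certificate) = (2/11) / (19/22) = 4/19.

4/19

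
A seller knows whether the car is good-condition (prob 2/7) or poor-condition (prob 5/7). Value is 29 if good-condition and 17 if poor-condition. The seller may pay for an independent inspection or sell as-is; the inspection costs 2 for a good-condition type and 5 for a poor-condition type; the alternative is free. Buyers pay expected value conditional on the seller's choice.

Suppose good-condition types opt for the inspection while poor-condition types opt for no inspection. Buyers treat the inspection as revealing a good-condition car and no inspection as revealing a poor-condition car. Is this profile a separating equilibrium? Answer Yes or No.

Under these beliefs, the inspection earns price 29 and no inspection earns price 17.
good-condition: the inspection nets 29 − 2 = 27; no inspection nets 17. good-condition prefers the inspection.
poor-condition: the inspection nets 29 − 5 = 24; no inspection nets 17. poor-condition would deviate to the inspection.
poor-condition has a profitable deviation, so the profile is not an equilibrium.

No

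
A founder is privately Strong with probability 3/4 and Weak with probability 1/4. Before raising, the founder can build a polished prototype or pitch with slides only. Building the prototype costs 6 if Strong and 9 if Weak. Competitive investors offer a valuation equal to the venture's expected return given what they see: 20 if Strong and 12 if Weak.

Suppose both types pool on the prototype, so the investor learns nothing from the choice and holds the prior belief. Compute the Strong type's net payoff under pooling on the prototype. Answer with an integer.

12

Pooled valuation = 3/4·20 + 1/4·12 = 18.
Strong pays cost 6 for the prototype, so net payoff = 18 − 6 = 12.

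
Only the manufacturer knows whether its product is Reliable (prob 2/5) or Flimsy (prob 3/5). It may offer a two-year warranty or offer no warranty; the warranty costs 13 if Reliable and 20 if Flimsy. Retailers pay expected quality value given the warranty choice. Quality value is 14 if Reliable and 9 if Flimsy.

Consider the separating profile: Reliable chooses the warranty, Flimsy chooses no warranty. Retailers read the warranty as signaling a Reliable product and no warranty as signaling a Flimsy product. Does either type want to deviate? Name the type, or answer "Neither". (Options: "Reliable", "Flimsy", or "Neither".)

The warranty pays 14; no warranty pays 9.
Reliable: assigned the warranty, nets 14 − 13 = 1; deviating to no warranty nets 9.
Flimsy: assigned no warranty, nets 9; deviating to the warranty nets 14 − 20 = -6.
The Reliable type gains 8 by deviating.

Reliable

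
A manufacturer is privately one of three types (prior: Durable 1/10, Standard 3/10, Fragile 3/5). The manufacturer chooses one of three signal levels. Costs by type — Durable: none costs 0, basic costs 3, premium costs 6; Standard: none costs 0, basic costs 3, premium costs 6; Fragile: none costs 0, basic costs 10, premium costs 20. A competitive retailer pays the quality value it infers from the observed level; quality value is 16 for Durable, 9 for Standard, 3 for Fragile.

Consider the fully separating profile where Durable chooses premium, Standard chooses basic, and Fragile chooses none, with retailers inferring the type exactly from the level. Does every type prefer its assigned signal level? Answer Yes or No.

Separating prices: premium → 16, basic → 9, none → 3.
Durable (assigned premium): none: 3 − 0 = 3; basic: 9 − 3 = 6; premium: 16 − 6 = 10. Durable stays.
Standard (assigned basic): none: 3 − 0 = 3; basic: 9 − 3 = 6; premium: 16 − 6 = 10. Standard prefers premium.
Fragile (assigned none): none: 3 − 0 = 3; basic: 9 − 10 = -1; premium: 16 − 20 = -4. Fragile stays.
At least one type deviates; the separating profile fails.

No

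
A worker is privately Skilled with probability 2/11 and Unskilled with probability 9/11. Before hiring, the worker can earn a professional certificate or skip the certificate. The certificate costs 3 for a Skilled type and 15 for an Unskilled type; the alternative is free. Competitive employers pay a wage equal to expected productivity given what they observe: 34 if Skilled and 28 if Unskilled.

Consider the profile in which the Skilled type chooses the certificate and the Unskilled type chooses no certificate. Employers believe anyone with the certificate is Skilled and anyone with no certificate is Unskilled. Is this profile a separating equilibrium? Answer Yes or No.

Yes

Under these beliefs, the certificate earns wage 34 and no certificate earns wage 28.
Skilled: the certificate nets 34 − 3 = 31; no certificate nets 28. Skilled prefers the certificate.
Unskilled: the certificate nets 34 − 15 = 19; no certificate nets 28. Unskilled prefers no certificate.
Neither type deviates, so the separating profile is an equilibrium.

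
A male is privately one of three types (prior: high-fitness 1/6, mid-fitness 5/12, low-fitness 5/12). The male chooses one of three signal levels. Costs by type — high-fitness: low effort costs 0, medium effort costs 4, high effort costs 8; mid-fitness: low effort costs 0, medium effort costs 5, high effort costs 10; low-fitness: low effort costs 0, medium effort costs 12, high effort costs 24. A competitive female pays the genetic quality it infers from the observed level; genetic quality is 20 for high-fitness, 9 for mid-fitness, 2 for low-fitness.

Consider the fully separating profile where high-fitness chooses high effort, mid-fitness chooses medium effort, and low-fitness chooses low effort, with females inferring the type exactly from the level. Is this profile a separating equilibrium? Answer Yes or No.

Separating mating payoffs: high effort → 20, medium effort → 9, low effort → 2.
high-fitness (assigned high effort): low effort: 2 − 0 = 2; medium effort: 9 − 4 = 5; high effort: 20 − 8 = 12. high-fitness stays.
mid-fitness (assigned medium effort): low effort: 2 − 0 = 2; medium effort: 9 − 5 = 4; high effort: 20 − 10 = 10. mid-fitness prefers high effort.
low-fitness (assigned low effort): low effort: 2 − 0 = 2; medium effort: 9 − 12 = -3; high effort: 20 − 24 = -4. low-fitness stays.
At least one type deviates; the separating profile fails.

No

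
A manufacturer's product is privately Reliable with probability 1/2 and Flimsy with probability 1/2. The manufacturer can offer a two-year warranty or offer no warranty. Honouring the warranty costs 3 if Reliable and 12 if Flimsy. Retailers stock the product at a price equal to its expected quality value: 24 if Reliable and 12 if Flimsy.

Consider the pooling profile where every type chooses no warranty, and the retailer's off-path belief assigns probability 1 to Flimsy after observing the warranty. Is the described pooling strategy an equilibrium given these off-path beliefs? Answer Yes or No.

Yes

On path, the retailer holds the prior and pays 1/2·24 + 1/2·12 = 18. Off path (the warranty), believing Flimsy, it pays 12.
Reliable: no warranty nets 18; the warranty nets 12 − 3 = 9. Reliable stays.
Flimsy: no warranty nets 18; the warranty nets 12 − 12 = 0. Flimsy stays.
No type deviates, so pooling is sustained.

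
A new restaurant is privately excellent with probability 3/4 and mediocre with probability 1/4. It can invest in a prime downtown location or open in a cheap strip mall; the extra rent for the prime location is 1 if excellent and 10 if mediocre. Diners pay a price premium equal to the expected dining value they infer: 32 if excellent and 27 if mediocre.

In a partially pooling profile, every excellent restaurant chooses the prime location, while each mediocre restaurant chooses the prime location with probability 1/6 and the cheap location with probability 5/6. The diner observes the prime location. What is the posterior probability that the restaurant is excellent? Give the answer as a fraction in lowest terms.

P(the prime location) = (3/4)·1 + (1/4)·(1/6) = 19/24.
By Bayes' rule, P(excellent | the prime location) = (3/4) / (19/24) = 18/19.

18/19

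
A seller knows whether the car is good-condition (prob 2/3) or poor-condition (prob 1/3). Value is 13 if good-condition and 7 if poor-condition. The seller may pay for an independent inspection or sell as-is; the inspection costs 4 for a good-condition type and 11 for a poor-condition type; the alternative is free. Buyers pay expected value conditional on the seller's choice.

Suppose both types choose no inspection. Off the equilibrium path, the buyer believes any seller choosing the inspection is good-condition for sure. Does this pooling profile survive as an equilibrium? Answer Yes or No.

Yes

On path, the buyer holds the prior and pays 2/3·13 + 1/3·7 = 11. Off path (the inspection), believing good-condition, it pays 13.
good-condition: no inspection nets 11; the inspection nets 13 − 4 = 9. good-condition stays.
poor-condition: no inspection nets 11; the inspection nets 13 − 11 = 2. poor-condition stays.
No type deviates, so pooling is sustained.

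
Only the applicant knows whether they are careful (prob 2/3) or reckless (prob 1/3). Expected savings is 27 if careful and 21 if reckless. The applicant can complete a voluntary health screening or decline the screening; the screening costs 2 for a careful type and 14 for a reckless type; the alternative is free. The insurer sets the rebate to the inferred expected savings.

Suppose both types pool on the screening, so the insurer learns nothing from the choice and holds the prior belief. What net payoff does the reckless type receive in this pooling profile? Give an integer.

Pooled rebate = 2/3·27 + 1/3·21 = 25.
reckless pays cost 14 for the screening, so net payoff = 25 − 14 = 11.

11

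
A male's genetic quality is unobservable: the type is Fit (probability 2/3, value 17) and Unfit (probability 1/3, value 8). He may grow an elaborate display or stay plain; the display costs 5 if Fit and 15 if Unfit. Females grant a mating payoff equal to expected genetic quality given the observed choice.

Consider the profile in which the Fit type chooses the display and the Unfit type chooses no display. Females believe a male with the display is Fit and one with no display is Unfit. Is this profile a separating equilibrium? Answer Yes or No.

Under these beliefs, the display earns mating payoff 17 and no display earns mating payoff 8.
Fit: the display nets 17 − 5 = 12; no display nets 8. Fit prefers the display.
Unfit: the display nets 17 − 15 = 2; no display nets 8. Unfit prefers no display.
Neither type deviates, so the separating profile is an equilibrium.

Yes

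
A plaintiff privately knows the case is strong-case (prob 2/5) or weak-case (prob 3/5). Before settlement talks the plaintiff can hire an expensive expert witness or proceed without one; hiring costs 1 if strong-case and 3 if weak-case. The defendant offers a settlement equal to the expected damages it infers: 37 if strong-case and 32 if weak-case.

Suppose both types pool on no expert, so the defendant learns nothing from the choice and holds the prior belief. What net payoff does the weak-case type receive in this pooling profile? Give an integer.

34

Pooled settlement = 2/5·37 + 3/5·32 = 34.
weak-case pays no cost for no expert, so net payoff = 34.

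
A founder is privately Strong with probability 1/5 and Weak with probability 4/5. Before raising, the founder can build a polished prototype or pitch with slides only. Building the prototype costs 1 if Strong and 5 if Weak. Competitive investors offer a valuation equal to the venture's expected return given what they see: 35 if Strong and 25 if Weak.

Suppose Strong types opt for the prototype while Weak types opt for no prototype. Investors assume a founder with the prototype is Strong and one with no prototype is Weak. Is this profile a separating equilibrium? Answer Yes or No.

No

Under these beliefs, the prototype earns valuation 35 and no prototype earns valuation 25.
Strong: the prototype nets 35 − 1 = 34; no prototype nets 25. Strong prefers the prototype.
Weak: the prototype nets 35 − 5 = 30; no prototype nets 25. Weak would deviate to the prototype.
Weak has a profitable deviation, so the profile is not an equilibrium.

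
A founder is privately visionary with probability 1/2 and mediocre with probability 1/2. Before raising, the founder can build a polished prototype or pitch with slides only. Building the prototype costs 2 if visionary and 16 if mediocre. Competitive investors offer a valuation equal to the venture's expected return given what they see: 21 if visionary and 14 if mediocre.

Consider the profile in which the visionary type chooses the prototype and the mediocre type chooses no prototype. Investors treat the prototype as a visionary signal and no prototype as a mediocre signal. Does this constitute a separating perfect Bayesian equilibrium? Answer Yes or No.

Under these beliefs, the prototype earns valuation 21 and no prototype earns valuation 14.
visionary: the prototype nets 21 − 2 = 19; no prototype nets 14. visionary prefers the prototype.
mediocre: the prototype nets 21 − 16 = 5; no prototype nets 14. mediocre prefers no prototype.
Neither type deviates, so the separating profile is an equilibrium.

Yes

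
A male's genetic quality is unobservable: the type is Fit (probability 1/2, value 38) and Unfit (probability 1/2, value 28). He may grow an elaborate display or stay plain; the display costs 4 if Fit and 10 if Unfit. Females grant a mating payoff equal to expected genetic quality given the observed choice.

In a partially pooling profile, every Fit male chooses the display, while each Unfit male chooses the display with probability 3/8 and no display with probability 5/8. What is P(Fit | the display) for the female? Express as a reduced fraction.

P(the display) = (1/2)·1 + (1/2)·(3/8) = 11/16.
By Bayes' rule, P(Fit | the display) = (1/2) / (11/16) = 8/11.

8/11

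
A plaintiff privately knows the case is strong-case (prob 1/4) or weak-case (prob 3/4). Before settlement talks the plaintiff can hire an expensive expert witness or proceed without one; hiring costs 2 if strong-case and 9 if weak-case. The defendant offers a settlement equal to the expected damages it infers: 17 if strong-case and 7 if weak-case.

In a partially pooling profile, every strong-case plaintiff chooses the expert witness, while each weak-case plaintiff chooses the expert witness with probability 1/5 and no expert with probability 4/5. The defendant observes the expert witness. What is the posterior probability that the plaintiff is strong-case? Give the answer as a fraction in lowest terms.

5/8

P(the expert witness) = (1/4)·1 + (3/4)·(1/5) = 2/5.
By Bayes' rule, P(strong-case | the expert witness) = (1/4) / (2/5) = 5/8.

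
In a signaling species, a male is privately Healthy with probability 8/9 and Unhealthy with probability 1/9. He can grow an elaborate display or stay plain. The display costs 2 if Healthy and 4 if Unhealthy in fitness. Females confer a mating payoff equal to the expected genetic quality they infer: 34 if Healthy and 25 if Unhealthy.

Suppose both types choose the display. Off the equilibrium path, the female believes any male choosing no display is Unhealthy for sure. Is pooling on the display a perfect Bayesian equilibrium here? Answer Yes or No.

On path, the female holds the prior and pays 8/9·34 + 1/9·25 = 33. Off path (no display), believing Unhealthy, it pays 25.
Healthy: the display nets 33 − 2 = 31; no display nets 25. Healthy stays.
Unhealthy: the display nets 33 − 4 = 29; no display nets 25. Unhealthy stays.
No type deviates, so pooling is sustained.

Yes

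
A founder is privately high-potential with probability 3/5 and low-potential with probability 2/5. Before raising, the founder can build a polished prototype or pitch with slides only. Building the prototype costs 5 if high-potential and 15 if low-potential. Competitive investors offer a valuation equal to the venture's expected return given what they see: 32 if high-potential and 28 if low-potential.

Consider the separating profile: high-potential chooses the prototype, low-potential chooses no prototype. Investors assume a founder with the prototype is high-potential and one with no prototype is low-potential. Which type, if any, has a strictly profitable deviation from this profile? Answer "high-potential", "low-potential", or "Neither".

high-potential

The prototype pays 32; no prototype pays 28.
high-potential: assigned the prototype, nets 32 − 5 = 27; deviating to no prototype nets 28.
low-potential: assigned no prototype, nets 28; deviating to the prototype nets 32 − 15 = 17.
The high-potential type gains 1 by deviating.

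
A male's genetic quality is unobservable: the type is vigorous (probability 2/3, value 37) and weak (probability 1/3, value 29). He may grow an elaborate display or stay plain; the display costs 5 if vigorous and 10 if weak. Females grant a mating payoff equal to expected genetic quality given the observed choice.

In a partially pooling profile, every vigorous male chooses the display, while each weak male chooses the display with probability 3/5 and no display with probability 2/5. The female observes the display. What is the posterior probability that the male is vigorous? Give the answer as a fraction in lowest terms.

10/13

P(the display) = (2/3)·1 + (1/3)·(3/5) = 13/15.
By Bayes' rule, P(vigorous | the display) = (2/3) / (13/15) = 10/13.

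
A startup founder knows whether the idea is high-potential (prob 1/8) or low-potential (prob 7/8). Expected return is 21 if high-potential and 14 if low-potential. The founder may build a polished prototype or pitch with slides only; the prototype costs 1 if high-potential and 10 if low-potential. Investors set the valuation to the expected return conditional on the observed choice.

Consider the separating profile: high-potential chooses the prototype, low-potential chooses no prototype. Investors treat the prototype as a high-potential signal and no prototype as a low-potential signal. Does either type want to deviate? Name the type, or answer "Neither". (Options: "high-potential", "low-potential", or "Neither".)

Neither

The prototype pays 21; no prototype pays 14.
high-potential: assigned the prototype, nets 21 − 1 = 20; deviating to no prototype nets 14.
low-potential: assigned no prototype, nets 14; deviating to the prototype nets 21 − 10 = 11.
Both types strictly prefer their assigned action; no profitable deviation.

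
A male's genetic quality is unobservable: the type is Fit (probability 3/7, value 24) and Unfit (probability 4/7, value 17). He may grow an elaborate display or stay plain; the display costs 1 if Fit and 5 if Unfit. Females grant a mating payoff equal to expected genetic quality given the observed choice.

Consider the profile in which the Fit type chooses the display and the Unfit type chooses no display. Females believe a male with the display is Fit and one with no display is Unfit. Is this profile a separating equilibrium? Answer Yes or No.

Under these beliefs, the display earns mating payoff 24 and no display earns mating payoff 17.
Fit: the display nets 24 − 1 = 23; no display nets 17. Fit prefers the display.
Unfit: the display nets 24 − 5 = 19; no display nets 17. Unfit would deviate to the display.
Unfit has a profitable deviation, so the profile is not an equilibrium.

No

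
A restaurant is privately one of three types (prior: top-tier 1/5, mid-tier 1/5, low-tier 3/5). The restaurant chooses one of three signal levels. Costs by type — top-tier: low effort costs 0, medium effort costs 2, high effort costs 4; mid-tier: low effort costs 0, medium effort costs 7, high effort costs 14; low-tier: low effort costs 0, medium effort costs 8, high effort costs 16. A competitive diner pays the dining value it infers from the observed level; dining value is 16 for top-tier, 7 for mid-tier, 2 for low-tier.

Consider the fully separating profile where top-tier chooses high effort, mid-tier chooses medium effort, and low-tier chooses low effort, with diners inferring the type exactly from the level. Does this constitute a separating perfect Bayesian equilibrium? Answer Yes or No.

No

Separating price premiums: high effort → 16, medium effort → 7, low effort → 2.
top-tier (assigned high effort): low effort: 2 − 0 = 2; medium effort: 7 − 2 = 5; high effort: 16 − 4 = 12. top-tier stays.
mid-tier (assigned medium effort): low effort: 2 − 0 = 2; medium effort: 7 − 7 = 0; high effort: 16 − 14 = 2. mid-tier prefers low effort.
low-tier (assigned low effort): low effort: 2 − 0 = 2; medium effort: 7 − 8 = -1; high effort: 16 − 16 = 0. low-tier stays.
At least one type deviates; the separating profile fails.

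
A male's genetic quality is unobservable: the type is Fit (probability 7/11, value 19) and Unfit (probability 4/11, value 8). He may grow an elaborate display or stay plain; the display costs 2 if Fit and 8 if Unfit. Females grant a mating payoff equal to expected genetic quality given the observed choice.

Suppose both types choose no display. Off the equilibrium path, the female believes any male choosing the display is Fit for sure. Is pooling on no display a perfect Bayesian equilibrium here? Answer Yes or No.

No

On path, the female holds the prior and pays 7/11·19 + 4/11·8 = 15. Off path (the display), believing Fit, it pays 19.
Fit: no display nets 15; the display nets 19 − 2 = 17. Fit would deviate.
Unfit: no display nets 15; the display nets 19 − 8 = 11. Unfit stays.
A type deviates, so pooling fails.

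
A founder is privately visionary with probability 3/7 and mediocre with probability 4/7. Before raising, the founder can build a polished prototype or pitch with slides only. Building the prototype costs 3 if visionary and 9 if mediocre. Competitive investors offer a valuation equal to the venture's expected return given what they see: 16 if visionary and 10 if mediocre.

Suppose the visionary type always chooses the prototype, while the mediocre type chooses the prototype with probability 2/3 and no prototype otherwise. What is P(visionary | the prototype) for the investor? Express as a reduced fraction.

P(the prototype) = (3/7)·1 + (4/7)·(2/3) = 17/21.
By Bayes' rule, P(visionary | the prototype) = (3/7) / (17/21) = 9/17.

9/17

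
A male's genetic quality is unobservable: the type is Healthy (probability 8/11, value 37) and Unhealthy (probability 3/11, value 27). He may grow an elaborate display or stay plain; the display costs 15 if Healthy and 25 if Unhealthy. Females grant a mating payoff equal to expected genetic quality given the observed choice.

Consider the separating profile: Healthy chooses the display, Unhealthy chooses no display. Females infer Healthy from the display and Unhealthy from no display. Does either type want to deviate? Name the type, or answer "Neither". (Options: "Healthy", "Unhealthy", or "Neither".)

Healthy

The display pays 37; no display pays 27.
Healthy: assigned the display, nets 37 − 15 = 22; deviating to no display nets 27.
Unhealthy: assigned no display, nets 27; deviating to the display nets 37 − 25 = 12.
The Healthy type gains 5 by deviating.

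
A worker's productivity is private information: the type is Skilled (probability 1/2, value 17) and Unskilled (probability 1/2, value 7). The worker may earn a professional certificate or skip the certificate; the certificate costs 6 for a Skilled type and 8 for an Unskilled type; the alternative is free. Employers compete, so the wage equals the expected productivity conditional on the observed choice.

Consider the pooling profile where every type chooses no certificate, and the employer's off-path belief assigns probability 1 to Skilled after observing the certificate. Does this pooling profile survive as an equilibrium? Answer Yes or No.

Yes

On path, the employer holds the prior and pays 1/2·17 + 1/2·7 = 12. Off path (the certificate), believing Skilled, it pays 17.
Skilled: no certificate nets 12; the certificate nets 17 − 6 = 11. Skilled stays.
Unskilled: no certificate nets 12; the certificate nets 17 − 8 = 9. Unskilled stays.
No type deviates, so pooling is sustained.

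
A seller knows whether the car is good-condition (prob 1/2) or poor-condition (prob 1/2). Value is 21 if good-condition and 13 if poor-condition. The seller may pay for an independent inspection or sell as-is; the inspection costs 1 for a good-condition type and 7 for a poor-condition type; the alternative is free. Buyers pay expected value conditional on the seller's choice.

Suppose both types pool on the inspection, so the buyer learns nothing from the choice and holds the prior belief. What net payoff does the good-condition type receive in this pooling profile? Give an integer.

16

Pooled price = 1/2·21 + 1/2·13 = 17.
good-condition pays cost 1 for the inspection, so net payoff = 17 − 1 = 16.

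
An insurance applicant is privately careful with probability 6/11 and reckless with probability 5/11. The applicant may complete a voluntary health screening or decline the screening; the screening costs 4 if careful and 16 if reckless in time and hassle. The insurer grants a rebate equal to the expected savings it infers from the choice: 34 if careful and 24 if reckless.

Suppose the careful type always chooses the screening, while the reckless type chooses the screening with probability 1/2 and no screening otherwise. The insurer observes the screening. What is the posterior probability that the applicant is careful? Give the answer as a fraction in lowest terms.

12/17

P(the screening) = (6/11)·1 + (5/11)·(1/2) = 17/22.
By Bayes' rule, P(careful | the screening) = (6/11) / (17/22) = 12/17.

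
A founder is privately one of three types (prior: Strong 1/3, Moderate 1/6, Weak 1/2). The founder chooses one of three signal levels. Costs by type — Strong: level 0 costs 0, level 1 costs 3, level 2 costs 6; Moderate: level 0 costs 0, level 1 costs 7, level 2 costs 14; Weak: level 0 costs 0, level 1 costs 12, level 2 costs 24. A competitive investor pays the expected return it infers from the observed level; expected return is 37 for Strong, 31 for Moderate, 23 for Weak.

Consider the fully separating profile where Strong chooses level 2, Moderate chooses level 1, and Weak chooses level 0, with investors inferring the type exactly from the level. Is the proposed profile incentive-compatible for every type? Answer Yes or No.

Separating valuations: level 2 → 37, level 1 → 31, level 0 → 23.
Strong (assigned level 2): level 0: 23 − 0 = 23; level 1: 31 − 3 = 28; level 2: 37 − 6 = 31. Strong stays.
Moderate (assigned level 1): level 0: 23 − 0 = 23; level 1: 31 − 7 = 24; level 2: 37 − 14 = 23. Moderate stays.
Weak (assigned level 0): level 0: 23 − 0 = 23; level 1: 31 − 12 = 19; level 2: 37 − 24 = 13. Weak stays.
Every type prefers its assigned level; separation holds.

Yes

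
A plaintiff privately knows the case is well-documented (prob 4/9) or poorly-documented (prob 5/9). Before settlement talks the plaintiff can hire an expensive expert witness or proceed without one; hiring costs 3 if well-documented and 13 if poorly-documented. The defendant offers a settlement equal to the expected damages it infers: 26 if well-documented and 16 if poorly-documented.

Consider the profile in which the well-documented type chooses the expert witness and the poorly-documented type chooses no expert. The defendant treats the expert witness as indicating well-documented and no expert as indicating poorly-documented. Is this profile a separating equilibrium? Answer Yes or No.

Under these beliefs, the expert witness earns settlement 26 and no expert earns settlement 16.
well-documented: the expert witness nets 26 − 3 = 23; no expert nets 16. well-documented prefers the expert witness.
poorly-documented: the expert witness nets 26 − 13 = 13; no expert nets 16. poorly-documented prefers no expert.
Neither type deviates, so the separating profile is an equilibrium.

Yes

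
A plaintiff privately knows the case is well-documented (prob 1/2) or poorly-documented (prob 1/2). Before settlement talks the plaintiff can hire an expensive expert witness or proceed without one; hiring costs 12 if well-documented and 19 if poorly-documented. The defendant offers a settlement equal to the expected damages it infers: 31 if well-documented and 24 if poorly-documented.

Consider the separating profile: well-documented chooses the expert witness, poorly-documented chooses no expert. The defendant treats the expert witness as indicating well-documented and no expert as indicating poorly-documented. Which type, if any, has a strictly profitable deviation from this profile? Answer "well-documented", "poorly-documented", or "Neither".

well-documented

The expert witness pays 31; no expert pays 24.
well-documented: assigned the expert witness, nets 31 − 12 = 19; deviating to no expert nets 24.
poorly-documented: assigned no expert, nets 24; deviating to the expert witness nets 31 − 19 = 12.
The well-documented type gains 5 by deviating.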